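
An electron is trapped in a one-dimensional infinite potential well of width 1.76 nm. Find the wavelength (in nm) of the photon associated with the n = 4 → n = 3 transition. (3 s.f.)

λ = 1.46×10^3 nm

E_1 = h²/(8m_eL²) = 1.945×10^-20 J, so ΔE = (4² − 3²)E_1 = 1.361×10^-19 J.
λ = hc/ΔE = (6.626×10^-34·2.998×10^8)/1.361×10^-19 = 1.46×10^-6 m = 1.46×10^3 nm.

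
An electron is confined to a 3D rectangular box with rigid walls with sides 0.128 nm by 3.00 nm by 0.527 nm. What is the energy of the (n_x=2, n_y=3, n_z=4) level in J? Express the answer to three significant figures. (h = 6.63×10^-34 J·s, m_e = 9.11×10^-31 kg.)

For a 3D rectangular well E = (h²/8m_e)·Σ n_i²/L_i² = (6.63×10^-34)²/(8·9.11×10^-31) · [2²/(0.128 nm)² + 3²/(3.00 nm)² + 4²/(0.527 nm)²].
Evaluating gives E = 1.83×10^-17 J.

E = 1.83×10^-17 J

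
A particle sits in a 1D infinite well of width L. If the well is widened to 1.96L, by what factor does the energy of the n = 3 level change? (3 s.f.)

0.260

E_n ∝ 1/L², so the energy scales by 1/1.96² = 0.260.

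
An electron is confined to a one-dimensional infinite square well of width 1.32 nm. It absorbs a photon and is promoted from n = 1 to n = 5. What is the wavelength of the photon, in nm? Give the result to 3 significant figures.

λ = 239 nm

E_1 = h²/(8m_eL²) = 3.458×10^-20 J, so ΔE = (5² − 1²)E_1 = 8.299×10^-19 J.
λ = hc/ΔE = (6.626×10^-34·2.998×10^8)/8.299×10^-19 = 2.39×10^-7 m = 239 nm.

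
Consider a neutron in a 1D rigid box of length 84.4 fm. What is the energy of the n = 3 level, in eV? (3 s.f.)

For an infinite well E_n = n²h²/(8m_nL²), so E_1 = h²/(8m_nL²) = (6.626×10^-34)²/(8·1.675×10^-27·(8.44×10^-14 m)²) = 4.600×10^-15 J.
Then E_3 = 3²·E_1 = 9·4.600×10^-15 J = 4.140×10^-14 J.
Converting, E_3 = 4.140×10^-14 J / (1.602×10^-19 J/eV) = 2.58×10^5 eV.

E_3 = 2.58×10^5 eV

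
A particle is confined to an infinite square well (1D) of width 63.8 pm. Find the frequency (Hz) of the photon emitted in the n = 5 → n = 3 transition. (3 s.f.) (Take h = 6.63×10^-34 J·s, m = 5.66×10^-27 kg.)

E_1 = h²/(8mL²) = 2.385×10^-21 J and ΔE = (5² − 3²)E_1 = 3.816×10^-20 J.
f = ΔE/h = 3.816×10^-20/6.63×10^-34 = 5.76×10^13 Hz.

f = 5.76×10^13 Hz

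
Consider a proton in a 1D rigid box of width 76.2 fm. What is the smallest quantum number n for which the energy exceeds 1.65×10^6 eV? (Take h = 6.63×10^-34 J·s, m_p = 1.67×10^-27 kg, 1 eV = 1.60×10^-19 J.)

E_1 = h²/(8m_pL²) = 5.666×10^-15 J = 3.541×10^4 eV.
Need n² > 1.65×10^6/3.541×10^4 = 46.60, i.e. n > 6.826.
The smallest integer satisfying this is n = 7.

n = 7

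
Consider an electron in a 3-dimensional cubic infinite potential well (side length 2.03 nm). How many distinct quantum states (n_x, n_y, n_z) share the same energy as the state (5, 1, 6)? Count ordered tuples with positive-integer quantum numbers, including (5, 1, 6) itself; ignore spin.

The level has n_x² + n_y² + n_z² = 62. The ordered positive-integer solutions are (1, 5, 6), (1, 6, 5), (2, 3, 7), (2, 7, 3), (3, 2, 7), (3, 7, 2), (5, 1, 6), (5, 6, 1), (6, 1, 5), (6, 5, 1), (7, 2, 3), (7, 3, 2).
That gives 12 states.

degeneracy = 12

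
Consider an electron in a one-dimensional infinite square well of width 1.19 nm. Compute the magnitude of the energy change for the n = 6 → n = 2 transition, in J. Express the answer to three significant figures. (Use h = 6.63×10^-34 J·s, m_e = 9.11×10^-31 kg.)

E_1 = h²/(8m_eL²) = 4.259×10^-20 J.
|ΔE| = |6² − 2²|·E_1 = 32·4.259×10^-20 J = 1.36×10^-18 J.

|ΔE| = 1.36×10^-18 J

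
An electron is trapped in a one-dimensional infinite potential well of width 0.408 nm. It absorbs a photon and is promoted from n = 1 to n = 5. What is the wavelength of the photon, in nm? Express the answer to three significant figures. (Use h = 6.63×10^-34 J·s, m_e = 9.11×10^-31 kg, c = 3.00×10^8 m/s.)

E_1 = h²/(8m_eL²) = 3.623×10^-19 J, so ΔE = (5² − 1²)E_1 = 8.695×10^-18 J.
λ = hc/ΔE = (6.63×10^-34·3.00×10^8)/8.695×10^-18 = 2.29×10^-8 m = 22.9 nm.

λ = 22.9 nm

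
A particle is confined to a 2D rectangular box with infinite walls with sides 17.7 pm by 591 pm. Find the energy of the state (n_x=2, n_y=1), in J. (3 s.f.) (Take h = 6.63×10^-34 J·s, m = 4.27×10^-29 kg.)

E = 1.64×10^-17 J

For a 2D rectangular well E = (h²/8m)·Σ n_i²/L_i² = (6.63×10^-34)²/(8·4.27×10^-29) · [2²/(17.7 pm)² + 1²/(591 pm)²].
Evaluating gives E = 1.64×10^-17 J.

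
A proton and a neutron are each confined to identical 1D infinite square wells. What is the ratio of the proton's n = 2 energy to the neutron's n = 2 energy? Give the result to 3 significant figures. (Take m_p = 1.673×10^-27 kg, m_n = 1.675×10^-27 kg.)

E_n ∝ 1/m at fixed n and L, so the ratio is m_n/m_p = 1.675×10^-27/1.673×10^-27 = 1.00.

1.00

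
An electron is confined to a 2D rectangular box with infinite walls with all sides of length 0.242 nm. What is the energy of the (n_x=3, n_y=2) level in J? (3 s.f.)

For a 2D rectangular well E = (h²/8m_e)·Σ n_i²/L_i² = (6.626×10^-34)²/(8·9.109×10^-31) · [3²/(0.242 nm)² + 2²/(0.242 nm)²].
Evaluating gives E = 1.34×10^-17 J.

E = 1.34×10^-17 J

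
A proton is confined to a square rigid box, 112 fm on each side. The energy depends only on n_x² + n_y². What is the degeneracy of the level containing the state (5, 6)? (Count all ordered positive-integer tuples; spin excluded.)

degeneracy = 2

The level has n_x² + n_y² = 61. The ordered positive-integer solutions are (5, 6), (6, 5).
That gives 2 states.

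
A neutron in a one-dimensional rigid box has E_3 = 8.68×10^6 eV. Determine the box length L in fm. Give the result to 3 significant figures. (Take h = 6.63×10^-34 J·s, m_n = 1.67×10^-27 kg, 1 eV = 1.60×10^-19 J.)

From E_n = n²h²/(8m_nL²), L = n·h/√(8m_nE_n).
E_3 = 8.68×10^6 eV = 1.389×10^-12 J, so L = 3·6.63×10^-34/√(8·1.67×10^-27·1.389×10^-12) = 1.46×10^-14 m = 14.6 fm.

L = 14.6 fm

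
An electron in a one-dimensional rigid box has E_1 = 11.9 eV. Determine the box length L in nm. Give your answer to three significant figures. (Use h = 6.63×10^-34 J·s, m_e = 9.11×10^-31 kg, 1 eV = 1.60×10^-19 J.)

L = 0.178 nm

From E_n = n²h²/(8m_eL²), L = n·h/√(8m_eE_n).
E_1 = 11.9 eV = 1.904×10^-18 J, so L = 1·6.63×10^-34/√(8·9.11×10^-31·1.904×10^-18) = 1.78×10^-10 m = 0.178 nm.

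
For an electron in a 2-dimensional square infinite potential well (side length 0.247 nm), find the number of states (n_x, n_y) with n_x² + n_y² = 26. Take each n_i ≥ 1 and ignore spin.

degeneracy = 2

The level has n_x² + n_y² = 26. The ordered positive-integer solutions are (1, 5), (5, 1).
That gives 2 states.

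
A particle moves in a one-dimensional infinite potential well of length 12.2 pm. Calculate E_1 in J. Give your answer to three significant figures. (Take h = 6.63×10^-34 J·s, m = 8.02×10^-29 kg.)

For an infinite well E_n = n²h²/(8mL²), so E_1 = h²/(8mL²) = (6.63×10^-34)²/(8·8.02×10^-29·(1.22×10^-11 m)²) = 4.603×10^-18 J.

E_1 = 4.60×10^-18 J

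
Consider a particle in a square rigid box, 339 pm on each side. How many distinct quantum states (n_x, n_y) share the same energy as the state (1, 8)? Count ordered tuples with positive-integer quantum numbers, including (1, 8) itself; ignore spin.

degeneracy = 4

The level has n_x² + n_y² = 65. The ordered positive-integer solutions are (1, 8), (4, 7), (7, 4), (8, 1).
That gives 4 states.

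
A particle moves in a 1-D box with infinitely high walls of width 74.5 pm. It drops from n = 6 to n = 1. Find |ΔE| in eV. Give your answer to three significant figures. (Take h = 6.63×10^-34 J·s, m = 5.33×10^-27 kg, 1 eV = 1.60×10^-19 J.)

E_1 = h²/(8mL²) = 1.857×10^-21 J.
|ΔE| = |6² − 1²|·E_1 = 35·1.857×10^-21 J = 6.500×10^-20 J = 0.406 eV.

|ΔE| = 0.406 eV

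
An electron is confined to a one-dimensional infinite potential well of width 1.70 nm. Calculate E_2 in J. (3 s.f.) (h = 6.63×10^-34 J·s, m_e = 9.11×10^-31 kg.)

E_2 = 8.35×10^-20 J

For an infinite well E_n = n²h²/(8m_eL²), so E_1 = h²/(8m_eL²) = (6.63×10^-34)²/(8·9.11×10^-31·(1.70×10^-9 m)²) = 2.087×10^-20 J.
Then E_2 = 2²·E_1 = 4·2.087×10^-20 J = 8.35×10^-20 J.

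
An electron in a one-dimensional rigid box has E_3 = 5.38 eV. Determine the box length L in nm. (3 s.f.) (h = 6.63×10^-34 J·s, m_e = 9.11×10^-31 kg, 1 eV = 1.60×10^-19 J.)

From E_n = n²h²/(8m_eL²), L = n·h/√(8m_eE_n).
E_3 = 5.38 eV = 8.608×10^-19 J, so L = 3·6.63×10^-34/√(8·9.11×10^-31·8.608×10^-19) = 7.94×10^-10 m = 0.794 nm.

L = 0.794 nm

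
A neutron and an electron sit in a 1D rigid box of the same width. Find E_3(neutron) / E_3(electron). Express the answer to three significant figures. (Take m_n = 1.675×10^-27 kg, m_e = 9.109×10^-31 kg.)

5.44×10^-4

E_n ∝ 1/m at fixed n and L, so the ratio is m_e/m_n = 9.109×10^-31/1.675×10^-27 = 5.44×10^-4.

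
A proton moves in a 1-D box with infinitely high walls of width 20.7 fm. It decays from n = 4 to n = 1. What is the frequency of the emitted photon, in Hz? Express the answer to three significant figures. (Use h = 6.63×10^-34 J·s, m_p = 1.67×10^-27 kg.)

E_1 = h²/(8m_pL²) = 7.679×10^-14 J and ΔE = (4² − 1²)E_1 = 1.152×10^-12 J.
f = ΔE/h = 1.152×10^-12/6.63×10^-34 = 1.74×10^21 Hz.

f = 1.74×10^21 Hz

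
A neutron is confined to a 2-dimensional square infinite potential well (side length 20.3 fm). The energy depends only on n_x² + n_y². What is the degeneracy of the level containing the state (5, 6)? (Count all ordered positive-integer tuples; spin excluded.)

degeneracy = 2

The level has n_x² + n_y² = 61. The ordered positive-integer solutions are (5, 6), (6, 5).
That gives 2 states.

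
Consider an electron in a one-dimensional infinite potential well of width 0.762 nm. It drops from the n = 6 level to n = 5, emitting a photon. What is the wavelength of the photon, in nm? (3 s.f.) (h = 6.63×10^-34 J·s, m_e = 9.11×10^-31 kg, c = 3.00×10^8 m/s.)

λ = 174 nm

E_1 = h²/(8m_eL²) = 1.039×10^-19 J, so ΔE = (6² − 5²)E_1 = 1.143×10^-18 J.
λ = hc/ΔE = (6.63×10^-34·3.00×10^8)/1.143×10^-18 = 1.74×10^-7 m = 174 nm.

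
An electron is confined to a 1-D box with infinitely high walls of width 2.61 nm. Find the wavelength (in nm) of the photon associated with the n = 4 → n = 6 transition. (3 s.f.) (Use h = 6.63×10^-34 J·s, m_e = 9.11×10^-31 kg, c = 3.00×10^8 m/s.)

E_1 = h²/(8m_eL²) = 8.854×10^-21 J, so ΔE = (6² − 4²)E_1 = 1.771×10^-19 J.
λ = hc/ΔE = (6.63×10^-34·3.00×10^8)/1.771×10^-19 = 1.12×10^-6 m = 1.12×10^3 nm.

λ = 1.12×10^3 nm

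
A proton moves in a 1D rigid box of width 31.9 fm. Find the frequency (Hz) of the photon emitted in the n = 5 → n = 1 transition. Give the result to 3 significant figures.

E_1 = h²/(8m_pL²) = 3.224×10^-14 J and ΔE = (5² − 1²)E_1 = 7.738×10^-13 J.
f = ΔE/h = 7.738×10^-13/6.626×10^-34 = 1.17×10^21 Hz.

f = 1.17×10^21 Hz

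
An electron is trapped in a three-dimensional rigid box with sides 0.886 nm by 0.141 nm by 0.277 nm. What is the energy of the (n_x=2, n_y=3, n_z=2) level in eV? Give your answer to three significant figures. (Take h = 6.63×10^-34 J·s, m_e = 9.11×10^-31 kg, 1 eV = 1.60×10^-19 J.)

For a 3D rectangular well E = (h²/8m_e)·Σ n_i²/L_i² = (6.63×10^-34)²/(8·9.11×10^-31) · [2²/(0.886 nm)² + 3²/(0.141 nm)² + 2²/(0.277 nm)²].
Evaluating gives E = 3.076×10^-17 J = 192 eV.

E = 192 eV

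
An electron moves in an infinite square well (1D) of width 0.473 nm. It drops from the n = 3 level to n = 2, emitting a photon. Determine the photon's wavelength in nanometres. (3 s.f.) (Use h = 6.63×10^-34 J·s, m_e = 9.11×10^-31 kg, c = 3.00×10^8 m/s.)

λ = 148 nm

E_1 = h²/(8m_eL²) = 2.696×10^-19 J, so ΔE = (3² − 2²)E_1 = 1.348×10^-18 J.
λ = hc/ΔE = (6.63×10^-34·3.00×10^8)/1.348×10^-18 = 1.48×10^-7 m = 148 nm.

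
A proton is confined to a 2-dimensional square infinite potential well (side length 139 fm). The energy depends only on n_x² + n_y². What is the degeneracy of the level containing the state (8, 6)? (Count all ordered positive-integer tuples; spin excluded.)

degeneracy = 2

The level has n_x² + n_y² = 100. The ordered positive-integer solutions are (6, 8), (8, 6).
That gives 2 states.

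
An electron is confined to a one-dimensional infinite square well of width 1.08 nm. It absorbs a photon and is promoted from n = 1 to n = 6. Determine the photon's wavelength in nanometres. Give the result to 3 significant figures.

E_1 = h²/(8m_eL²) = 5.165×10^-20 J, so ΔE = (6² − 1²)E_1 = 1.808×10^-18 J.
λ = hc/ΔE = (6.626×10^-34·2.998×10^8)/1.808×10^-18 = 1.10×10^-7 m = 110 nm.

λ = 110 nm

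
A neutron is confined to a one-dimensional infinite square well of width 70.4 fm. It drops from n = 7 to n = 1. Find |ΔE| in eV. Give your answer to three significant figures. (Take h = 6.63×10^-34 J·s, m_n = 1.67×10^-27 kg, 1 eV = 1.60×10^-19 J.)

|ΔE| = 1.99×10^6 eV

E_1 = h²/(8m_nL²) = 6.639×10^-15 J.
|ΔE| = |7² − 1²|·E_1 = 48·6.639×10^-15 J = 3.187×10^-13 J = 1.99×10^6 eV.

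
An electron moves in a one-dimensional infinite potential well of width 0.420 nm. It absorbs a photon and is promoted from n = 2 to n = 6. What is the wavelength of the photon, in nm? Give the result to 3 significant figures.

λ = 18.2 nm

E_1 = h²/(8m_eL²) = 3.415×10^-19 J, so ΔE = (6² − 2²)E_1 = 1.093×10^-17 J.
λ = hc/ΔE = (6.626×10^-34·2.998×10^8)/1.093×10^-17 = 1.82×10^-8 m = 18.2 nm.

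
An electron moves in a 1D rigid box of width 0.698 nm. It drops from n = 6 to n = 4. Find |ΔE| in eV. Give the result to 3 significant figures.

|ΔE| = 15.4 eV

E_1 = h²/(8m_eL²) = 1.237×10^-19 J.
|ΔE| = |6² − 4²|·E_1 = 20·1.237×10^-19 J = 2.474×10^-18 J = 15.4 eV.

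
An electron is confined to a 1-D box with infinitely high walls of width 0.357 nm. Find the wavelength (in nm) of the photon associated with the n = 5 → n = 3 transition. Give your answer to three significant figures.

E_1 = h²/(8m_eL²) = 4.727×10^-19 J, so ΔE = (5² − 3²)E_1 = 7.563×10^-18 J.
λ = hc/ΔE = (6.626×10^-34·2.998×10^8)/7.563×10^-18 = 2.63×10^-8 m = 26.3 nm.

λ = 26.3 nm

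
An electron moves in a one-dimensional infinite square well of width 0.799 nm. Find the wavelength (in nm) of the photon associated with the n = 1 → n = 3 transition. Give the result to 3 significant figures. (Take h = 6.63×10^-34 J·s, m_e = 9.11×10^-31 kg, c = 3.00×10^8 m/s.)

λ = 263 nm

E_1 = h²/(8m_eL²) = 9.448×10^-20 J, so ΔE = (3² − 1²)E_1 = 7.558×10^-19 J.
λ = hc/ΔE = (6.63×10^-34·3.00×10^8)/7.558×10^-19 = 2.63×10^-7 m = 263 nm.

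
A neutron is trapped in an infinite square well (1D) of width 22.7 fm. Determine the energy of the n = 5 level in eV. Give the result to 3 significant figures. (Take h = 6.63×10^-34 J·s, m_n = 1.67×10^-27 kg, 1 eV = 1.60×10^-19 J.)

For an infinite well E_n = n²h²/(8m_nL²), so E_1 = h²/(8m_nL²) = (6.63×10^-34)²/(8·1.67×10^-27·(2.27×10^-14 m)²) = 6.385×10^-14 J.
Then E_5 = 5²·E_1 = 25·6.385×10^-14 J = 1.596×10^-12 J.
Converting, E_5 = 1.596×10^-12 J / (1.60×10^-19 J/eV) = 9.98×10^6 eV.

E_5 = 9.98×10^6 eV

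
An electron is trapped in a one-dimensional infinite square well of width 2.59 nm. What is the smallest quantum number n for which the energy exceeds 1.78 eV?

E_1 = h²/(8m_eL²) = 8.981×10^-21 J = 0.05606 eV.
Need n² > 1.78/0.05606 = 31.75, i.e. n > 5.635.
The smallest integer satisfying this is n = 6.

n = 6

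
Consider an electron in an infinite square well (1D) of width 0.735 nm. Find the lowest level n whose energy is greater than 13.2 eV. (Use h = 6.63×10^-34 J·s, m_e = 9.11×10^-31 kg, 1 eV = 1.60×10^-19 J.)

E_1 = h²/(8m_eL²) = 1.116×10^-19 J = 0.6975 eV.
Need n² > 13.2/0.6975 = 18.92, i.e. n > 4.350.
The smallest integer satisfying this is n = 5.

n = 5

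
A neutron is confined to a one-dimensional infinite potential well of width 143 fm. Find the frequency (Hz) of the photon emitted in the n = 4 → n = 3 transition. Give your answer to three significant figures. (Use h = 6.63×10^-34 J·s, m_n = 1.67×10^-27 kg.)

f = 1.70×10^19 Hz

E_1 = h²/(8m_nL²) = 1.609×10^-15 J and ΔE = (4² − 3²)E_1 = 1.126×10^-14 J.
f = ΔE/h = 1.126×10^-14/6.63×10^-34 = 1.70×10^19 Hz.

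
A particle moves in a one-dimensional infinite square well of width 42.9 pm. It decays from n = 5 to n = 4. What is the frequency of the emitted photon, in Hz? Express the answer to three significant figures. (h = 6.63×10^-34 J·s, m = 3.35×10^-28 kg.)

E_1 = h²/(8mL²) = 8.912×10^-20 J and ΔE = (5² − 4²)E_1 = 8.021×10^-19 J.
f = ΔE/h = 8.021×10^-19/6.63×10^-34 = 1.21×10^15 Hz.

f = 1.21×10^15 Hz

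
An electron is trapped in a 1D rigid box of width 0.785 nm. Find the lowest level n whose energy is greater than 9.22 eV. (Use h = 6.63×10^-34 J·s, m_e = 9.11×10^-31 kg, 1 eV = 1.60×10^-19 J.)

n = 4

E_1 = h²/(8m_eL²) = 9.788×10^-20 J = 0.6118 eV.
Need n² > 9.22/0.6118 = 15.07, i.e. n > 3.882.
The smallest integer satisfying this is n = 4.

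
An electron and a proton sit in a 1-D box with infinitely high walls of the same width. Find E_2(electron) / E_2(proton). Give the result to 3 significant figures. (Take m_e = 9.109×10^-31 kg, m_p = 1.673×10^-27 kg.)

1.84×10^3

E_n ∝ 1/m at fixed n and L, so the ratio is m_p/m_e = 1.673×10^-27/9.109×10^-31 = 1.84×10^3.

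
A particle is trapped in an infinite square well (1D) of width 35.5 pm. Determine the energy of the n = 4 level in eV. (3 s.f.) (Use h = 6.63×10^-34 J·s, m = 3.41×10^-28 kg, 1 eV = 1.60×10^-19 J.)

E_4 = 12.8 eV

For an infinite well E_n = n²h²/(8mL²), so E_1 = h²/(8mL²) = (6.63×10^-34)²/(8·3.41×10^-28·(3.55×10^-11 m)²) = 1.279×10^-19 J.
Then E_4 = 4²·E_1 = 16·1.279×10^-19 J = 2.046×10^-18 J.
Converting, E_4 = 2.046×10^-18 J / (1.60×10^-19 J/eV) = 12.8 eV.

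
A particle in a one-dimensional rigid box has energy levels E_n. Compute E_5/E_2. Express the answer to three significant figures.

E_n ∝ n², so E_5/E_2 = 5²/2² = 25/4 = 6.25.

6.25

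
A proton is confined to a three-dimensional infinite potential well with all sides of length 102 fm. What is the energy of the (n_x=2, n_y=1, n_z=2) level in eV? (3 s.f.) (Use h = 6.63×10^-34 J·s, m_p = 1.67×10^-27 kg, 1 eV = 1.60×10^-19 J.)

For a 3D rectangular well E = (h²/8m_p)·Σ n_i²/L_i² = (6.63×10^-34)²/(8·1.67×10^-27) · [2²/(102 fm)² + 1²/(102 fm)² + 2²/(102 fm)²].
Evaluating gives E = 2.846×10^-14 J = 1.78×10^5 eV.

E = 1.78×10^5 eV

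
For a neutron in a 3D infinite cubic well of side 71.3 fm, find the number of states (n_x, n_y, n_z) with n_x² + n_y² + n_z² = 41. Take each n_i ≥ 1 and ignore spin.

The level has n_x² + n_y² + n_z² = 41. The ordered positive-integer solutions are (1, 2, 6), (1, 6, 2), (2, 1, 6), (2, 6, 1), (3, 4, 4), (4, 3, 4), (4, 4, 3), (6, 1, 2), (6, 2, 1).
That gives 9 states.

degeneracy = 9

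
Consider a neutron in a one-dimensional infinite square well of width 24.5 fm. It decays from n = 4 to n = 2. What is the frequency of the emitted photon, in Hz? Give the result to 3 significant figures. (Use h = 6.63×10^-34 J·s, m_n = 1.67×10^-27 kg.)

f = 9.92×10^20 Hz

E_1 = h²/(8m_nL²) = 5.481×10^-14 J and ΔE = (4² − 2²)E_1 = 6.577×10^-13 J.
f = ΔE/h = 6.577×10^-13/6.63×10^-34 = 9.92×10^20 Hz.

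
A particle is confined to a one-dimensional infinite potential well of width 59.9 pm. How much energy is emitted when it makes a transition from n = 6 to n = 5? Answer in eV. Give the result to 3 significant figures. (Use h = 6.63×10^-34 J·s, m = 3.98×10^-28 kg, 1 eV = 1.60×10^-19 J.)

|ΔE| = 2.65 eV

E_1 = h²/(8mL²) = 3.848×10^-20 J.
|ΔE| = |6² − 5²|·E_1 = 11·3.848×10^-20 J = 4.233×10^-19 J = 2.65 eV.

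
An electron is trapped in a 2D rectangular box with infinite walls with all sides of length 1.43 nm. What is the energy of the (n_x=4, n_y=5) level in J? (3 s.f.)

For a 2D rectangular well E = (h²/8m_e)·Σ n_i²/L_i² = (6.626×10^-34)²/(8·9.109×10^-31) · [4²/(1.43 nm)² + 5²/(1.43 nm)²].
Evaluating gives E = 1.21×10^-18 J.

E = 1.21×10^-18 J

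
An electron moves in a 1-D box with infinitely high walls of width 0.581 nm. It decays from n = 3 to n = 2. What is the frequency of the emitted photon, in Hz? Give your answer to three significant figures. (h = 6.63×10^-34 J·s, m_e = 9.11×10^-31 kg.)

E_1 = h²/(8m_eL²) = 1.787×10^-19 J and ΔE = (3² − 2²)E_1 = 8.935×10^-19 J.
f = ΔE/h = 8.935×10^-19/6.63×10^-34 = 1.35×10^15 Hz.

f = 1.35×10^15 Hz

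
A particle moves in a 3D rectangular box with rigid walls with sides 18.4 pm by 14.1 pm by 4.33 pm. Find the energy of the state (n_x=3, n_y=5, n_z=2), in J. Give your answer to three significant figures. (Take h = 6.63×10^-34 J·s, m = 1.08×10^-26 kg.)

E = 1.86×10^-18 J

For a 3D rectangular well E = (h²/8m)·Σ n_i²/L_i² = (6.63×10^-34)²/(8·1.08×10^-26) · [3²/(18.4 pm)² + 5²/(14.1 pm)² + 2²/(4.33 pm)²].
Evaluating gives E = 1.86×10^-18 J.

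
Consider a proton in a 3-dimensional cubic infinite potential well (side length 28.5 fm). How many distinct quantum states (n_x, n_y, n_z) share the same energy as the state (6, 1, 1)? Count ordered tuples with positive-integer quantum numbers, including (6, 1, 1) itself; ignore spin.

The level has n_x² + n_y² + n_z² = 38. The ordered positive-integer solutions are (1, 1, 6), (1, 6, 1), (2, 3, 5), (2, 5, 3), (3, 2, 5), (3, 5, 2), (5, 2, 3), (5, 3, 2), (6, 1, 1).
That gives 9 states.

degeneracy = 9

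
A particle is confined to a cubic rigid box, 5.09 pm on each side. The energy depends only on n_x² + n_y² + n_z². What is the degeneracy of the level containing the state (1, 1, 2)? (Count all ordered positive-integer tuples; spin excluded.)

The level has n_x² + n_y² + n_z² = 6. The ordered positive-integer solutions are (1, 1, 2), (1, 2, 1), (2, 1, 1).
That gives 3 states.

degeneracy = 3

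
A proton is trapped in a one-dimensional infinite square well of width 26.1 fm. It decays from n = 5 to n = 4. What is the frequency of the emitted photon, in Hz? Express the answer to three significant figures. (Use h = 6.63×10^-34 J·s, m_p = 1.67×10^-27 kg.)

E_1 = h²/(8m_pL²) = 4.830×10^-14 J and ΔE = (5² − 4²)E_1 = 4.347×10^-13 J.
f = ΔE/h = 4.347×10^-13/6.63×10^-34 = 6.56×10^20 Hz.

f = 6.56×10^20 Hz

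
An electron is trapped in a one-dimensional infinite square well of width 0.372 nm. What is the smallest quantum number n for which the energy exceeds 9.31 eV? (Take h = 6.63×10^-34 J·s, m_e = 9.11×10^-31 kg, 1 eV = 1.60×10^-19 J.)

E_1 = h²/(8m_eL²) = 4.358×10^-19 J = 2.724 eV.
Need n² > 9.31/2.724 = 3.418, i.e. n > 1.849.
The smallest integer satisfying this is n = 2.

n = 2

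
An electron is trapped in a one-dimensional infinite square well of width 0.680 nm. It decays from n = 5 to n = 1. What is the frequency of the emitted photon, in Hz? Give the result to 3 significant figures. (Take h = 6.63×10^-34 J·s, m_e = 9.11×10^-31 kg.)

f = 4.72×10^15 Hz

E_1 = h²/(8m_eL²) = 1.304×10^-19 J and ΔE = (5² − 1²)E_1 = 3.130×10^-18 J.
f = ΔE/h = 3.130×10^-18/6.63×10^-34 = 4.72×10^15 Hz.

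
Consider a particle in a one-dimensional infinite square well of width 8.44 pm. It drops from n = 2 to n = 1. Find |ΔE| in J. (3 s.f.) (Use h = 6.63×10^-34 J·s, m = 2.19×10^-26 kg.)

E_1 = h²/(8mL²) = 3.522×10^-20 J.
|ΔE| = |2² − 1²|·E_1 = 3·3.522×10^-20 J = 1.06×10^-19 J.

|ΔE| = 1.06×10^-19 J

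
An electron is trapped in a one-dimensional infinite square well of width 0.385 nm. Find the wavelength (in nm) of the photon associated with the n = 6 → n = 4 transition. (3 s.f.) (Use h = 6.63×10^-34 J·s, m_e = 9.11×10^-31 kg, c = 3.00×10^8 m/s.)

E_1 = h²/(8m_eL²) = 4.069×10^-19 J, so ΔE = (6² − 4²)E_1 = 8.138×10^-18 J.
λ = hc/ΔE = (6.63×10^-34·3.00×10^8)/8.138×10^-18 = 2.44×10^-8 m = 24.4 nm.

λ = 24.4 nm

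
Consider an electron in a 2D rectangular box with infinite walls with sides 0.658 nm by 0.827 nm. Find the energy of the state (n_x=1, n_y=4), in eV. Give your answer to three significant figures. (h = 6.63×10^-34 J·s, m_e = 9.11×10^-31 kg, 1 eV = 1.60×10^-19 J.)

E = 9.69 eV

For a 2D rectangular well E = (h²/8m_e)·Σ n_i²/L_i² = (6.63×10^-34)²/(8·9.11×10^-31) · [1²/(0.658 nm)² + 4²/(0.827 nm)²].
Evaluating gives E = 1.550×10^-18 J = 9.69 eV.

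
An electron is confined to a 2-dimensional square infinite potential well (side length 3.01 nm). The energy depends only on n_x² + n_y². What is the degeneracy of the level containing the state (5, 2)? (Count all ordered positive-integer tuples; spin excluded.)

degeneracy = 2

The level has n_x² + n_y² = 29. The ordered positive-integer solutions are (2, 5), (5, 2).
That gives 2 states.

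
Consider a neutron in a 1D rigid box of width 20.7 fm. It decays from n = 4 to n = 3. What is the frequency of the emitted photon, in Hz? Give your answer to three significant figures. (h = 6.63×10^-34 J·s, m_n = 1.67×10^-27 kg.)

E_1 = h²/(8m_nL²) = 7.679×10^-14 J and ΔE = (4² − 3²)E_1 = 5.375×10^-13 J.
f = ΔE/h = 5.375×10^-13/6.63×10^-34 = 8.11×10^20 Hz.

f = 8.11×10^20 Hz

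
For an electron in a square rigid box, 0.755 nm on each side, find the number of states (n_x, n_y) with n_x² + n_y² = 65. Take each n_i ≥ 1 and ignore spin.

The level has n_x² + n_y² = 65. The ordered positive-integer solutions are (1, 8), (4, 7), (7, 4), (8, 1).
That gives 4 states.

degeneracy = 4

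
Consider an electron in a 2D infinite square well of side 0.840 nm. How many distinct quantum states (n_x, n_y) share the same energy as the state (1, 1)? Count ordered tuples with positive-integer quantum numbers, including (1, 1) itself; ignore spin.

degeneracy = 1

The level has n_x² + n_y² = 2. The ordered positive-integer solutions are (1, 1).
That gives 1 state.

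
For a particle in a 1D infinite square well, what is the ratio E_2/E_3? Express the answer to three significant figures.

0.444

E_n ∝ n², so E_2/E_3 = 2²/3² = 4/9 = 0.444.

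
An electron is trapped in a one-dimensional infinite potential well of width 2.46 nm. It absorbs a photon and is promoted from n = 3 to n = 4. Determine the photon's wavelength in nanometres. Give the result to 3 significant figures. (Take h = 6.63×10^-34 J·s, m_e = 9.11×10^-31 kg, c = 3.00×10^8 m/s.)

λ = 2.85×10^3 nm

E_1 = h²/(8m_eL²) = 9.967×10^-21 J, so ΔE = (4² − 3²)E_1 = 6.977×10^-20 J.
λ = hc/ΔE = (6.63×10^-34·3.00×10^8)/6.977×10^-20 = 2.85×10^-6 m = 2.85×10^3 nm.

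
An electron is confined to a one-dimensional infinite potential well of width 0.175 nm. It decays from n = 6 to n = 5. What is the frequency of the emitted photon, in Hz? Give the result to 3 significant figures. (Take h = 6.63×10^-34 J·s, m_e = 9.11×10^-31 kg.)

f = 3.27×10^16 Hz

E_1 = h²/(8m_eL²) = 1.969×10^-18 J and ΔE = (6² − 5²)E_1 = 2.166×10^-17 J.
f = ΔE/h = 2.166×10^-17/6.63×10^-34 = 3.27×10^16 Hz.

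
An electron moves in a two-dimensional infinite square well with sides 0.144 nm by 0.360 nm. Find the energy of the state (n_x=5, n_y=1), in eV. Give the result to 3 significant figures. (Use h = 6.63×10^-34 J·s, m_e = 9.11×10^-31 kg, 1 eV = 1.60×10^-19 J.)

E = 457 eV

For a 2D rectangular well E = (h²/8m_e)·Σ n_i²/L_i² = (6.63×10^-34)²/(8·9.11×10^-31) · [5²/(0.144 nm)² + 1²/(0.360 nm)²].
Evaluating gives E = 7.318×10^-17 J = 457 eV.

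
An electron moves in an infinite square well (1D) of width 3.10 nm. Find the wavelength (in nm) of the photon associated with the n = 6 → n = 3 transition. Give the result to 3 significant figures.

E_1 = h²/(8m_eL²) = 6.269×10^-21 J, so ΔE = (6² − 3²)E_1 = 1.693×10^-19 J.
λ = hc/ΔE = (6.626×10^-34·2.998×10^8)/1.693×10^-19 = 1.17×10^-6 m = 1.17×10^3 nm.

λ = 1.17×10^3 nm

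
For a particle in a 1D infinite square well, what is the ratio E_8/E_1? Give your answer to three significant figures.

64.0

E_n ∝ n², so E_8/E_1 = 8²/1² = 64/1 = 64.0.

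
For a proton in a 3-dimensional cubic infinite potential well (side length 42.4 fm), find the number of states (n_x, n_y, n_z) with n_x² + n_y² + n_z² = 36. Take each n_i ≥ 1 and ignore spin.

degeneracy = 3

The level has n_x² + n_y² + n_z² = 36. The ordered positive-integer solutions are (2, 4, 4), (4, 2, 4), (4, 4, 2).
That gives 3 states.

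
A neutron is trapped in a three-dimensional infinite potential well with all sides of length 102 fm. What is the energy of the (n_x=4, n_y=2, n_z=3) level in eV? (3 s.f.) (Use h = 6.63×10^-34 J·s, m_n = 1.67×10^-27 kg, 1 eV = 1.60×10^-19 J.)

E = 5.73×10^5 eV

For a 3D rectangular well E = (h²/8m_n)·Σ n_i²/L_i² = (6.63×10^-34)²/(8·1.67×10^-27) · [4²/(102 fm)² + 2²/(102 fm)² + 3²/(102 fm)²].
Evaluating gives E = 9.171×10^-14 J = 5.73×10^5 eV.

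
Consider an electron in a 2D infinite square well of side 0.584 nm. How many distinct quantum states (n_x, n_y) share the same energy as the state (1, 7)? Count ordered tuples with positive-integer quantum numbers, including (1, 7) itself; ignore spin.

The level has n_x² + n_y² = 50. The ordered positive-integer solutions are (1, 7), (5, 5), (7, 1).
That gives 3 states.

degeneracy = 3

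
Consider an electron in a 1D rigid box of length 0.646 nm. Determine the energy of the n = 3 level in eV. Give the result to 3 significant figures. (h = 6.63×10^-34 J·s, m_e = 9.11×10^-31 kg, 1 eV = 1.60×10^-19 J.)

E_3 = 8.13 eV

For an infinite well E_n = n²h²/(8m_eL²), so E_1 = h²/(8m_eL²) = (6.63×10^-34)²/(8·9.11×10^-31·(6.46×10^-10 m)²) = 1.445×10^-19 J.
Then E_3 = 3²·E_1 = 9·1.445×10^-19 J = 1.301×10^-18 J.
Converting, E_3 = 1.301×10^-18 J / (1.60×10^-19 J/eV) = 8.13 eV.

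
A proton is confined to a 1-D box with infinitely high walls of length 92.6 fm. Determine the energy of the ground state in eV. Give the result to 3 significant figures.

E_1 = 2.39×10^4 eV

For an infinite well E_n = n²h²/(8m_pL²), so E_1 = h²/(8m_pL²) = (6.626×10^-34)²/(8·1.673×10^-27·(9.26×10^-14 m)²) = 3.826×10^-15 J.
Converting, E_1 = 3.826×10^-15 J / (1.602×10^-19 J/eV) = 2.39×10^4 eV.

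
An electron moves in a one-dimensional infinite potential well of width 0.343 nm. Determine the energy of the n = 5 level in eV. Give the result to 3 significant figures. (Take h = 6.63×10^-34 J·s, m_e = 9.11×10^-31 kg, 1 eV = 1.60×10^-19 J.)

E_5 = 80.1 eV

For an infinite well E_n = n²h²/(8m_eL²), so E_1 = h²/(8m_eL²) = (6.63×10^-34)²/(8·9.11×10^-31·(3.43×10^-10 m)²) = 5.127×10^-19 J.
Then E_5 = 5²·E_1 = 25·5.127×10^-19 J = 1.282×10^-17 J.
Converting, E_5 = 1.282×10^-17 J / (1.60×10^-19 J/eV) = 80.1 eV.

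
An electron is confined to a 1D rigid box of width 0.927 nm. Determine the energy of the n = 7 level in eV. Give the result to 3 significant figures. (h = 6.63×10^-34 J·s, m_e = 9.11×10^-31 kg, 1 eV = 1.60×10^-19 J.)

E_7 = 21.5 eV

For an infinite well E_n = n²h²/(8m_eL²), so E_1 = h²/(8m_eL²) = (6.63×10^-34)²/(8·9.11×10^-31·(9.27×10^-10 m)²) = 7.019×10^-20 J.
Then E_7 = 7²·E_1 = 49·7.019×10^-20 J = 3.439×10^-18 J.
Converting, E_7 = 3.439×10^-18 J / (1.60×10^-19 J/eV) = 21.5 eV.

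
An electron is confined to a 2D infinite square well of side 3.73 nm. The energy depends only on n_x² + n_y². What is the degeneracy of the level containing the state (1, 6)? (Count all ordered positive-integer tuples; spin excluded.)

The level has n_x² + n_y² = 37. The ordered positive-integer solutions are (1, 6), (6, 1).
That gives 2 states.

degeneracy = 2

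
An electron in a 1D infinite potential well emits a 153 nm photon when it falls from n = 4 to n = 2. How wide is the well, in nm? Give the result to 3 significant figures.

L = 0.746 nm

The photon carries ΔE = hc/λ = 6.626×10^-34·2.998×10^8/1.53×10^-7 m = 1.298×10^-18 J.
Since ΔE = (4² − 2²)E_1, E_1 = 1.082×10^-19 J, and L = h/√(8m_eE_1) = 7.46×10^-10 m = 0.746 nm.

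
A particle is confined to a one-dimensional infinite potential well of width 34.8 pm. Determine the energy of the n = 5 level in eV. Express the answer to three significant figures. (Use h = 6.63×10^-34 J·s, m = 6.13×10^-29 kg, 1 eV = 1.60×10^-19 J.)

E_5 = 116 eV

For an infinite well E_n = n²h²/(8mL²), so E_1 = h²/(8mL²) = (6.63×10^-34)²/(8·6.13×10^-29·(3.48×10^-11 m)²) = 7.401×10^-19 J.
Then E_5 = 5²·E_1 = 25·7.401×10^-19 J = 1.850×10^-17 J.
Converting, E_5 = 1.850×10^-17 J / (1.60×10^-19 J/eV) = 116 eV.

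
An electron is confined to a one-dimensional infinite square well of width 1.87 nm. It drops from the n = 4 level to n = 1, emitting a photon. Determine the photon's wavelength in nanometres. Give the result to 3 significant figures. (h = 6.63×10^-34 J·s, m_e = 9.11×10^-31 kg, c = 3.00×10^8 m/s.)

E_1 = h²/(8m_eL²) = 1.725×10^-20 J, so ΔE = (4² − 1²)E_1 = 2.588×10^-19 J.
λ = hc/ΔE = (6.63×10^-34·3.00×10^8)/2.588×10^-19 = 7.69×10^-7 m = 769 nm.

λ = 769 nm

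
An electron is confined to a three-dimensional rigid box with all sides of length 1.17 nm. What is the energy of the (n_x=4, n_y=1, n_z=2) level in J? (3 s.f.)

For a 3D rectangular well E = (h²/8m_e)·Σ n_i²/L_i² = (6.626×10^-34)²/(8·9.109×10^-31) · [4²/(1.17 nm)² + 1²/(1.17 nm)² + 2²/(1.17 nm)²].
Evaluating gives E = 9.24×10^-19 J.

E = 9.24×10^-19 J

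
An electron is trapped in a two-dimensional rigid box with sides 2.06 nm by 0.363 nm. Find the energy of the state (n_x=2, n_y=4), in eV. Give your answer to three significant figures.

E = 46.0 eV

For a 2D rectangular well E = (h²/8m_e)·Σ n_i²/L_i² = (6.626×10^-34)²/(8·9.109×10^-31) · [2²/(2.06 nm)² + 4²/(0.363 nm)²].
Evaluating gives E = 7.372×10^-18 J = 46.0 eV.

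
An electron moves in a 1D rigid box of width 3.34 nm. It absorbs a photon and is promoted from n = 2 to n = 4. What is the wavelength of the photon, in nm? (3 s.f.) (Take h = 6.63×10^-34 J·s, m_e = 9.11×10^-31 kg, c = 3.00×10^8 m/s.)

λ = 3.07×10^3 nm

E_1 = h²/(8m_eL²) = 5.407×10^-21 J, so ΔE = (4² − 2²)E_1 = 6.488×10^-20 J.
λ = hc/ΔE = (6.63×10^-34·3.00×10^8)/6.488×10^-20 = 3.07×10^-6 m = 3.07×10^3 nm.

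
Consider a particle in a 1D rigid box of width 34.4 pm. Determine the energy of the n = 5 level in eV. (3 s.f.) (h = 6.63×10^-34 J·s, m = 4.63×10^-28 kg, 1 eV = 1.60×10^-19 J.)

E_5 = 15.7 eV

For an infinite well E_n = n²h²/(8mL²), so E_1 = h²/(8mL²) = (6.63×10^-34)²/(8·4.63×10^-28·(3.44×10^-11 m)²) = 1.003×10^-19 J.
Then E_5 = 5²·E_1 = 25·1.003×10^-19 J = 2.507×10^-18 J.
Converting, E_5 = 2.507×10^-18 J / (1.60×10^-19 J/eV) = 15.7 eV.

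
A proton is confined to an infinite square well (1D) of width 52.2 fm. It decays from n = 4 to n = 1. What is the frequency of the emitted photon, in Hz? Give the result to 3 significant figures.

f = 2.73×10^20 Hz

E_1 = h²/(8m_pL²) = 1.204×10^-14 J and ΔE = (4² − 1²)E_1 = 1.806×10^-13 J.
f = ΔE/h = 1.806×10^-13/6.626×10^-34 = 2.73×10^20 Hz.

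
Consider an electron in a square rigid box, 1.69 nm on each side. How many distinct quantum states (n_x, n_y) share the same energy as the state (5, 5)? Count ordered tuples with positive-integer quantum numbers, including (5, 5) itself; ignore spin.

The level has n_x² + n_y² = 50. The ordered positive-integer solutions are (1, 7), (5, 5), (7, 1).
That gives 3 states.

degeneracy = 3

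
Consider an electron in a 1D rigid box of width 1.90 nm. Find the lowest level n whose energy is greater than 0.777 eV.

E_1 = h²/(8m_eL²) = 1.669×10^-20 J = 0.1042 eV.
Need n² > 0.777/0.1042 = 7.457, i.e. n > 2.731.
The smallest integer satisfying this is n = 3.

n = 3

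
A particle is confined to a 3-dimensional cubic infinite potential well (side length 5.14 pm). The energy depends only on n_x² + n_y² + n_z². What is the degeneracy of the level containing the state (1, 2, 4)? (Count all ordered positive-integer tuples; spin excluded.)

The level has n_x² + n_y² + n_z² = 21. The ordered positive-integer solutions are (1, 2, 4), (1, 4, 2), (2, 1, 4), (2, 4, 1), (4, 1, 2), (4, 2, 1).
That gives 6 states.

degeneracy = 6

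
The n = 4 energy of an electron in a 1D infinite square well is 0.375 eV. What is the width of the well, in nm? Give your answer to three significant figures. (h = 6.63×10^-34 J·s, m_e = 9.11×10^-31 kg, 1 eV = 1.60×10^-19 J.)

L = 4.01 nm

From E_n = n²h²/(8m_eL²), L = n·h/√(8m_eE_n).
E_4 = 0.375 eV = 6.000×10^-20 J, so L = 4·6.63×10^-34/√(8·9.11×10^-31·6.000×10^-20) = 4.01×10^-9 m = 4.01 nm.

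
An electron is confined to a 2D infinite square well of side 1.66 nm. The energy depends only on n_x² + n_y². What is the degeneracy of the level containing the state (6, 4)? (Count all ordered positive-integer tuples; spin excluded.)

The level has n_x² + n_y² = 52. The ordered positive-integer solutions are (4, 6), (6, 4).
That gives 2 states.

degeneracy = 2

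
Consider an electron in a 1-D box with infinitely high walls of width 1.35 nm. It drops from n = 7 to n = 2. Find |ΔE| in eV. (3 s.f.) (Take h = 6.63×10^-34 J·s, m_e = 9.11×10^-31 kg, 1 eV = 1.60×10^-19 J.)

E_1 = h²/(8m_eL²) = 3.309×10^-20 J.
|ΔE| = |7² − 2²|·E_1 = 45·3.309×10^-20 J = 1.489×10^-18 J = 9.31 eV.

|ΔE| = 9.31 eV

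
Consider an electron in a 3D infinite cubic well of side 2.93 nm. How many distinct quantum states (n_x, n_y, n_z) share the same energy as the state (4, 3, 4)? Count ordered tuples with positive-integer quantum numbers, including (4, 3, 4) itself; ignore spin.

The level has n_x² + n_y² + n_z² = 41. The ordered positive-integer solutions are (1, 2, 6), (1, 6, 2), (2, 1, 6), (2, 6, 1), (3, 4, 4), (4, 3, 4), (4, 4, 3), (6, 1, 2), (6, 2, 1).
That gives 9 states.

degeneracy = 9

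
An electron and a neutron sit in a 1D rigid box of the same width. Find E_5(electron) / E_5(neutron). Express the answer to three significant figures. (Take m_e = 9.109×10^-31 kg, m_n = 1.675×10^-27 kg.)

E_n ∝ 1/m at fixed n and L, so the ratio is m_n/m_e = 1.675×10^-27/9.109×10^-31 = 1.84×10^3.

1.84×10^3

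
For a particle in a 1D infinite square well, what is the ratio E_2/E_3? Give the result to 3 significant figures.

E_n ∝ n², so E_2/E_3 = 2²/3² = 4/9 = 0.444.

0.444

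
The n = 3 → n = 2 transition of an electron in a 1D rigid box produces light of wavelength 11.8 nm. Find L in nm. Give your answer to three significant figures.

L = 0.134 nm

The photon carries ΔE = hc/λ = 6.626×10^-34·2.998×10^8/1.18×10^-8 m = 1.683×10^-17 J.
Since ΔE = (3² − 2²)E_1, E_1 = 3.366×10^-18 J, and L = h/√(8m_eE_1) = 1.34×10^-10 m = 0.134 nm.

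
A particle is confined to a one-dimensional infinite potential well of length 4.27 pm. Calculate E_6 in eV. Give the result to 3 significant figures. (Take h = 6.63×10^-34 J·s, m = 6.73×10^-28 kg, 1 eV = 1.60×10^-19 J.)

For an infinite well E_n = n²h²/(8mL²), so E_1 = h²/(8mL²) = (6.63×10^-34)²/(8·6.73×10^-28·(4.27×10^-12 m)²) = 4.478×10^-18 J.
Then E_6 = 6²·E_1 = 36·4.478×10^-18 J = 1.612×10^-16 J.
Converting, E_6 = 1.612×10^-16 J / (1.60×10^-19 J/eV) = 1.01×10^3 eV.

E_6 = 1.01×10^3 eV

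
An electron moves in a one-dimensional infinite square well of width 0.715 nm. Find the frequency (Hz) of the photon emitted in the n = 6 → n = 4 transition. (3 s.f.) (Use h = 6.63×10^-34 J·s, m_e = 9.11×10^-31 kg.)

f = 3.56×10^15 Hz

E_1 = h²/(8m_eL²) = 1.180×10^-19 J and ΔE = (6² − 4²)E_1 = 2.360×10^-18 J.
f = ΔE/h = 2.360×10^-18/6.63×10^-34 = 3.56×10^15 Hz.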